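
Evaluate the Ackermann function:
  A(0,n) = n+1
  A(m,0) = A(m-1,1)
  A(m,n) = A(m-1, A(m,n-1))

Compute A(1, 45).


A(1, 45) = A(0, A(1, 44))
  A(1, 44) = A(0, A(1, 43))
    A(1, 43) = A(0, A(1, 42))
      A(1, 42) = A(0, A(1, 41))
        A(1, 41) = A(0, A(1, 40))
          A(1, 40) = A(0, A(1, 39))
          A(1, 39) = A(0, A(1, 38))
          A(1, 38) = A(0, A(1, 37))
          A(1, 37) = A(0, A(1, 36))
          A(1, 36) = A(0, A(1, 35))
          A(1, 35) = A(0, A(1, 34))
          A(1, 34) = A(0, A(1, 33))
          A(1, 33) = A(0, A(1, 32))
          A(1, 32) = A(0, A(1, 31))
          A(1, 31) = A(0, A(1, 30))
          A(1, 30) = A(0, A(1, 29))
          A(1, 29) = A(0, A(1, 28))
          A(1, 28) = A(0, A(1, 27))
          A(1, 27) = A(0, A(1, 26))
          A(1, 26) = A(0, A(1, 25))
          A(1, 25) = A(0, A(1, 24))
          A(1, 24) = A(0, A(1, 23))
          A(1, 23) = A(0, A(1, 22))
          A(1, 22) = A(0, A(1, 21))
          A(1, 21) = A(0, A(1, 20))
... (trace truncated)
Result: A(1, 45) = 47

47


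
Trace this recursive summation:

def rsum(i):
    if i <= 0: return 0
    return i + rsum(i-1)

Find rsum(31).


rsum(31)
= 31 + 30 + 29 + 28 + 27 + 26 + 25 + 24 + 23 + 22 + 21 + 20 + 19 + 18 + 17 + 16 + 15 + 14 + 13 + 12 + 11 + 10 + 9 + 8 + 7 + 6 + 5 + 4 + 3 + 2 + 1 + rsum(0)
= 31 + 30 + 29 + 28 + 27 + 26 + 25 + 24 + 23 + 22 + 21 + 20 + 19 + 18 + 17 + 16 + 15 + 14 + 13 + 12 + 11 + 10 + 9 + 8 + 7 + 6 + 5 + 4 + 3 + 2 + 1 + 0
= 496

496


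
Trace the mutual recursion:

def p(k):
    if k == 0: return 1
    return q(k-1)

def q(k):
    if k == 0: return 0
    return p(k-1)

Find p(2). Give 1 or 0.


p(2) = q(1)
q(1) = p(0)
p(0) = 1  (base case)
Result: 1

1


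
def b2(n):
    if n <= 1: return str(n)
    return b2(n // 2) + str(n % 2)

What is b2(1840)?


b2(1840) = b2(920) + '0'
b2(920) = b2(460) + '0'
b2(460) = b2(230) + '0'
b2(230) = b2(115) + '0'
b2(115) = b2(57) + '1'
b2(57) = b2(28) + '1'
b2(28) = b2(14) + '0'
b2(14) = b2(7) + '0'
b2(7) = b2(3) + '1'
b2(3) = b2(1) + '1'
b2(1) = '1'  (base case)
Concatenating: '1' + '1' + '1' + '0' + '0' + '1' + '1' + '0' + '0' + '0' + '0' = '11100110000'

11100110000


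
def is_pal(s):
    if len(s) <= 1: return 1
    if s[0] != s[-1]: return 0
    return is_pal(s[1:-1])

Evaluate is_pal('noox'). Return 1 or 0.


is_pal('noox'): s[0]='n' != s[-1]='x' -> return 0
Result: 0 (not a palindrome)

0


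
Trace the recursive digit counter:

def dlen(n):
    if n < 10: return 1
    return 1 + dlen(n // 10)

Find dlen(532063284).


dlen(532063284) = 1 + dlen(53206328)
dlen(53206328) = 1 + dlen(5320632)
dlen(5320632) = 1 + dlen(532063)
dlen(532063) = 1 + dlen(53206)
dlen(53206) = 1 + dlen(5320)
dlen(5320) = 1 + dlen(532)
dlen(532) = 1 + dlen(53)
dlen(53) = 1 + dlen(5)
dlen(5) = 1  (base case: 5 < 10)
Unwinding: 1 + 1 + 1 + 1 + 1 + 1 + 1 + 1 + 1 = 9

9


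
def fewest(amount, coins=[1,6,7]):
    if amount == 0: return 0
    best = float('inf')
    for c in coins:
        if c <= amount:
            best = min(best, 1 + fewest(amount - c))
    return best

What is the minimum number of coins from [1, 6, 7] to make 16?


Building up with DP:
fewest(0) = 0
fewest(1) = min(1+fewest(0)=1+0=1) = 1
fewest(2) = min(1+fewest(1)=1+1=2) = 2
fewest(3) = min(1+fewest(2)=1+2=3) = 3
fewest(4) = min(1+fewest(3)=1+3=4) = 4
fewest(5) = min(1+fewest(4)=1+4=5) = 5
fewest(6) = min(1+fewest(5)=1+5=6, 1+fewest(0)=1+0=1) = 1
fewest(7) = min(1+fewest(6)=1+1=2, 1+fewest(1)=1+1=2, 1+fewest(0)=1+0=1) = 1
fewest(8) = min(1+fewest(7)=1+1=2, 1+fewest(2)=1+2=3, 1+fewest(1)=1+1=2) = 2
fewest(9) = min(1+fewest(8)=1+2=3, 1+fewest(3)=1+3=4, 1+fewest(2)=1+2=3) = 3
fewest(10) = min(1+fewest(9)=1+3=4, 1+fewest(4)=1+4=5, 1+fewest(3)=1+3=4) = 4
fewest(11) = min(1+fewest(10)=1+4=5, 1+fewest(5)=1+5=6, 1+fewest(4)=1+4=5) = 5
fewest(12) = min(1+fewest(11)=1+5=6, 1+fewest(6)=1+1=2, 1+fewest(5)=1+5=6) = 2
fewest(13) = min(1+fewest(12)=1+2=3, 1+fewest(7)=1+1=2, 1+fewest(6)=1+1=2) = 2
fewest(14) = min(1+fewest(13)=1+2=3, 1+fewest(8)=1+2=3, 1+fewest(7)=1+1=2) = 2
fewest(15) = min(1+fewest(14)=1+2=3, 1+fewest(9)=1+3=4, 1+fewest(8)=1+2=3) = 3
fewest(16) = min(1+fewest(15)=1+3=4, 1+fewest(10)=1+4=5, 1+fewest(9)=1+3=4) = 4

4


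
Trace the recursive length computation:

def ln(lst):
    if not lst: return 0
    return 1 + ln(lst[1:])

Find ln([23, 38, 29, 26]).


ln([23, 38, 29, 26]) = 1 + ln([38, 29, 26])
ln([38, 29, 26]) = 1 + ln([29, 26])
ln([29, 26]) = 1 + ln([26])
ln([26]) = 1 + ln([])
ln([]) = 0  (base case)
Unwinding: 1 + 1 + 1 + 1 + 0 = 4

4


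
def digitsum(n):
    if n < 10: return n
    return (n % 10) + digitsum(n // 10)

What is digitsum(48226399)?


digitsum(48226399) = 9 + digitsum(4822639)
digitsum(4822639) = 9 + digitsum(482263)
digitsum(482263) = 3 + digitsum(48226)
digitsum(48226) = 6 + digitsum(4822)
digitsum(4822) = 2 + digitsum(482)
digitsum(482) = 2 + digitsum(48)
digitsum(48) = 8 + digitsum(4)
digitsum(4) = 4  (base case)
Total: 9 + 9 + 3 + 6 + 2 + 2 + 8 + 4 = 43

43


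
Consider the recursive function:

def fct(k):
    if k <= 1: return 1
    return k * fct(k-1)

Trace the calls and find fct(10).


fct(10)
= 10 * fct(9)
= 10 * 9 * fct(8)
= 10 * 9 * 8 * fct(7)
= 10 * 9 * 8 * 7 * fct(6)
= 10 * 9 * 8 * 7 * 6 * fct(5)
= 10 * 9 * 8 * 7 * 6 * 5 * fct(4)
= 10 * 9 * 8 * 7 * 6 * 5 * 4 * fct(3)
= 10 * 9 * 8 * 7 * 6 * 5 * 4 * 3 * fct(2)
= 10 * 9 * 8 * 7 * 6 * 5 * 4 * 3 * 2 * fct(1)
= 10 * 9 * 8 * 7 * 6 * 5 * 4 * 3 * 2 * 1
= 3628800

3628800


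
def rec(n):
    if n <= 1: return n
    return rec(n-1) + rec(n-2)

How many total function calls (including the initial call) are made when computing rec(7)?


Let C(n) = total calls for rec(n)
C(0) = 1, C(1) = 1
C(2) = 1 + C(1) + C(0) = 1 + 1 + 1 = 3
C(3) = 1 + C(2) + C(1) = 1 + 3 + 1 = 5
C(4) = 1 + C(3) + C(2) = 1 + 5 + 3 = 9
C(5) = 1 + C(4) + C(3) = 1 + 9 + 5 = 15
C(6) = 1 + C(5) + C(4) = 1 + 15 + 9 = 25
C(7) = 1 + C(6) + C(5) = 1 + 25 + 15 = 41

41


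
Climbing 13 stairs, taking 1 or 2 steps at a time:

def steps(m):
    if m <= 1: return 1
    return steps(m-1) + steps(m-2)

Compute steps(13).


Building up from base cases:
steps(0) = 1
steps(1) = 1
steps(2) = steps(1) + steps(0) = 1 + 1 = 2
steps(3) = steps(2) + steps(1) = 2 + 1 = 3
steps(4) = steps(3) + steps(2) = 3 + 2 = 5
steps(5) = steps(4) + steps(3) = 5 + 3 = 8
steps(6) = steps(5) + steps(4) = 8 + 5 = 13
steps(7) = steps(6) + steps(5) = 13 + 8 = 21
steps(8) = steps(7) + steps(6) = 21 + 13 = 34
steps(9) = steps(8) + steps(7) = 34 + 21 = 55
steps(10) = steps(9) + steps(8) = 55 + 34 = 89
steps(11) = steps(10) + steps(9) = 89 + 55 = 144
steps(12) = steps(11) + steps(10) = 144 + 89 = 233
steps(13) = steps(12) + steps(11) = 233 + 144 = 377

377


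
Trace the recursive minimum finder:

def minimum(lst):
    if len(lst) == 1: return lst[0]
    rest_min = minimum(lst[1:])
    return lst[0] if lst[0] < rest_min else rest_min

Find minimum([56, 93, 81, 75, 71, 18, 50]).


minimum([56, 93, 81, 75, 71, 18, 50]): compare 56 with minimum([93, 81, 75, 71, 18, 50])
minimum([93, 81, 75, 71, 18, 50]): compare 93 with minimum([81, 75, 71, 18, 50])
minimum([81, 75, 71, 18, 50]): compare 81 with minimum([75, 71, 18, 50])
minimum([75, 71, 18, 50]): compare 75 with minimum([71, 18, 50])
minimum([71, 18, 50]): compare 71 with minimum([18, 50])
minimum([18, 50]): compare 18 with minimum([50])
minimum([50]) = 50  (base case)
Compare 18 with 50 -> 18
Compare 71 with 18 -> 18
Compare 75 with 18 -> 18
Compare 81 with 18 -> 18
Compare 93 with 18 -> 18
Compare 56 with 18 -> 18

18


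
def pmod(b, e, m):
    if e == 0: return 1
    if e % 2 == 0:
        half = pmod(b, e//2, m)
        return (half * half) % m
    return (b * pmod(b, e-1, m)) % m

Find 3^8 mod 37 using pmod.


pmod(3, 8, 37): e is even, compute pmod(3, 4, 37)
  pmod(3, 4, 37): e is even, compute pmod(3, 2, 37)
    pmod(3, 2, 37): e is even, compute pmod(3, 1, 37)
      pmod(3, 1, 37): e is odd, compute pmod(3, 0, 37)
        pmod(3, 0, 37) = 1
      (3 * 1) % 37 = 3
    half=3, (3*3) % 37 = 9
  half=9, (9*9) % 37 = 7
half=7, (7*7) % 37 = 12

12


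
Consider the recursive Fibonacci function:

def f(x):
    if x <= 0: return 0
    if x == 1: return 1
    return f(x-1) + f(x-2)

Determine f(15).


Computing f(15) bottom-up:
f(0) = 0
f(1) = 1
f(2) = f(1) + f(0) = 1 + 0 = 1
f(3) = f(2) + f(1) = 1 + 1 = 2
f(4) = f(3) + f(2) = 2 + 1 = 3
f(5) = f(4) + f(3) = 3 + 2 = 5
f(6) = f(5) + f(4) = 5 + 3 = 8
f(7) = f(6) + f(5) = 8 + 5 = 13
f(8) = f(7) + f(6) = 13 + 8 = 21
f(9) = f(8) + f(7) = 21 + 13 = 34
f(10) = f(9) + f(8) = 34 + 21 = 55
f(11) = f(10) + f(9) = 55 + 34 = 89
f(12) = f(11) + f(10) = 89 + 55 = 144
f(13) = f(12) + f(11) = 144 + 89 = 233
f(14) = f(13) + f(12) = 233 + 144 = 377
f(15) = f(14) + f(13) = 377 + 233 = 610

610


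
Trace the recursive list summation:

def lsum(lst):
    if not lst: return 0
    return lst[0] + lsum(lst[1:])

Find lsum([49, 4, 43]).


lsum([49, 4, 43]) = 49 + lsum([4, 43])
lsum([4, 43]) = 4 + lsum([43])
lsum([43]) = 43 + lsum([])
lsum([]) = 0  (base case)
Total: 49 + 4 + 43 + 0 = 96

96


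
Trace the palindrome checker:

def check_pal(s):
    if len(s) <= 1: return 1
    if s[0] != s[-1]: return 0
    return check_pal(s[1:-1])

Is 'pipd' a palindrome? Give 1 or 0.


check_pal('pipd'): s[0]='p' != s[-1]='d' -> return 0
Result: 0 (not a palindrome)

0


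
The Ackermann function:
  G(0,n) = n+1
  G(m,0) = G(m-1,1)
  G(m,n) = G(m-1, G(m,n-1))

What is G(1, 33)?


G(1, 33) = G(0, G(1, 32))
  G(1, 32) = G(0, G(1, 31))
    G(1, 31) = G(0, G(1, 30))
      G(1, 30) = G(0, G(1, 29))
        G(1, 29) = G(0, G(1, 28))
          G(1, 28) = G(0, G(1, 27))
          G(1, 27) = G(0, G(1, 26))
          G(1, 26) = G(0, G(1, 25))
          G(1, 25) = G(0, G(1, 24))
          G(1, 24) = G(0, G(1, 23))
          G(1, 23) = G(0, G(1, 22))
          G(1, 22) = G(0, G(1, 21))
          G(1, 21) = G(0, G(1, 20))
          G(1, 20) = G(0, G(1, 19))
          G(1, 19) = G(0, G(1, 18))
          G(1, 18) = G(0, G(1, 17))
          G(1, 17) = G(0, G(1, 16))
          G(1, 16) = G(0, G(1, 15))
          G(1, 15) = G(0, G(1, 14))
          G(1, 14) = G(0, G(1, 13))
          G(1, 13) = G(0, G(1, 12))
          G(1, 12) = G(0, G(1, 11))
          G(1, 11) = G(0, G(1, 10))
          G(1, 10) = G(0, G(1, 9))
          G(1, 9) = G(0, G(1, 8))
... (trace truncated)
Result: G(1, 33) = 35

35


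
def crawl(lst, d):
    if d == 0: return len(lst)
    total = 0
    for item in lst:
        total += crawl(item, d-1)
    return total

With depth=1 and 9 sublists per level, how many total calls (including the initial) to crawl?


At depth 0 (root): 1 call
At depth 1: each of 1 parents calls crawl on 9 children = 9 calls
Total: 1 + 9 = 10

10


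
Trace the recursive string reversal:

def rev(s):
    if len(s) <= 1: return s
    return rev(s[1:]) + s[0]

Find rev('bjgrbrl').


rev('bjgrbrl') = rev('jgrbrl') + 'b'
rev('jgrbrl') = rev('grbrl') + 'j'
rev('grbrl') = rev('rbrl') + 'g'
rev('rbrl') = rev('brl') + 'r'
rev('brl') = rev('rl') + 'b'
rev('rl') = rev('l') + 'r'
rev('l') = 'l'  (base case)
Concatenating: 'l' + 'r' + 'b' + 'r' + 'g' + 'j' + 'b' = 'lrbrgjb'

lrbrgjb


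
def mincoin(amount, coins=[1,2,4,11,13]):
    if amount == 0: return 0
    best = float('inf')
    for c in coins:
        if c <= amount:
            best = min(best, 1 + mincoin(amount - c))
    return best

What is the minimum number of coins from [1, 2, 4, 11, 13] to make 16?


Building up with DP:
mincoin(0) = 0
mincoin(1) = min(1+mincoin(0)=1+0=1) = 1
mincoin(2) = min(1+mincoin(1)=1+1=2, 1+mincoin(0)=1+0=1) = 1
mincoin(3) = min(1+mincoin(2)=1+1=2, 1+mincoin(1)=1+1=2) = 2
mincoin(4) = min(1+mincoin(3)=1+2=3, 1+mincoin(2)=1+1=2, 1+mincoin(0)=1+0=1) = 1
mincoin(5) = min(1+mincoin(4)=1+1=2, 1+mincoin(3)=1+2=3, 1+mincoin(1)=1+1=2) = 2
mincoin(6) = min(1+mincoin(5)=1+2=3, 1+mincoin(4)=1+1=2, 1+mincoin(2)=1+1=2) = 2
mincoin(7) = min(1+mincoin(6)=1+2=3, 1+mincoin(5)=1+2=3, 1+mincoin(3)=1+2=3) = 3
mincoin(8) = min(1+mincoin(7)=1+3=4, 1+mincoin(6)=1+2=3, 1+mincoin(4)=1+1=2) = 2
mincoin(9) = min(1+mincoin(8)=1+2=3, 1+mincoin(7)=1+3=4, 1+mincoin(5)=1+2=3) = 3
mincoin(10) = min(1+mincoin(9)=1+3=4, 1+mincoin(8)=1+2=3, 1+mincoin(6)=1+2=3) = 3
mincoin(11) = min(1+mincoin(10)=1+3=4, 1+mincoin(9)=1+3=4, 1+mincoin(7)=1+3=4, 1+mincoin(0)=1+0=1) = 1
mincoin(12) = min(1+mincoin(11)=1+1=2, 1+mincoin(10)=1+3=4, 1+mincoin(8)=1+2=3, 1+mincoin(1)=1+1=2) = 2
mincoin(13) = min(1+mincoin(12)=1+2=3, 1+mincoin(11)=1+1=2, 1+mincoin(9)=1+3=4, 1+mincoin(2)=1+1=2, 1+mincoin(0)=1+0=1) = 1
mincoin(14) = min(1+mincoin(13)=1+1=2, 1+mincoin(12)=1+2=3, 1+mincoin(10)=1+3=4, 1+mincoin(3)=1+2=3, 1+mincoin(1)=1+1=2) = 2
mincoin(15) = min(1+mincoin(14)=1+2=3, 1+mincoin(13)=1+1=2, 1+mincoin(11)=1+1=2, 1+mincoin(4)=1+1=2, 1+mincoin(2)=1+1=2) = 2
mincoin(16) = min(1+mincoin(15)=1+2=3, 1+mincoin(14)=1+2=3, 1+mincoin(12)=1+2=3, 1+mincoin(5)=1+2=3, 1+mincoin(3)=1+2=3) = 3

3


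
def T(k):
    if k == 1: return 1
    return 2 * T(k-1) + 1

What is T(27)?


T(27) = 2 * T(26) + 1
T(26) = 2 * T(25) + 1
T(25) = 2 * T(24) + 1
T(24) = 2 * T(23) + 1
T(23) = 2 * T(22) + 1
T(22) = 2 * T(21) + 1
T(21) = 2 * T(20) + 1
T(20) = 2 * T(19) + 1
T(19) = 2 * T(18) + 1
T(18) = 2 * T(17) + 1
T(17) = 2 * T(16) + 1
T(16) = 2 * T(15) + 1
T(15) = 2 * T(14) + 1
T(14) = 2 * T(13) + 1
T(13) = 2 * T(12) + 1
T(12) = 2 * T(11) + 1
T(11) = 2 * T(10) + 1
T(10) = 2 * T(9) + 1
T(9) = 2 * T(8) + 1
T(8) = 2 * T(7) + 1
T(7) = 2 * T(6) + 1
T(6) = 2 * T(5) + 1
T(5) = 2 * T(4) + 1
T(4) = 2 * T(3) + 1
T(3) = 2 * T(2) + 1
T(2) = 2 * T(1) + 1
T(1) = 1  (base case)
T(2) = 2 * 1 + 1 = 3
T(3) = 2 * 3 + 1 = 7
T(4) = 2 * 7 + 1 = 15
T(5) = 2 * 15 + 1 = 31
T(6) = 2 * 31 + 1 = 63
T(7) = 2 * 63 + 1 = 127
T(8) = 2 * 127 + 1 = 255
T(9) = 2 * 255 + 1 = 511
T(10) = 2 * 511 + 1 = 1023
T(11) = 2 * 1023 + 1 = 2047
T(12) = 2 * 2047 + 1 = 4095
T(13) = 2 * 4095 + 1 = 8191
T(14) = 2 * 8191 + 1 = 16383
T(15) = 2 * 16383 + 1 = 32767
T(16) = 2 * 32767 + 1 = 65535
T(17) = 2 * 65535 + 1 = 131071
T(18) = 2 * 131071 + 1 = 262143
T(19) = 2 * 262143 + 1 = 524287
T(20) = 2 * 524287 + 1 = 1048575
T(21) = 2 * 1048575 + 1 = 2097151
T(22) = 2 * 2097151 + 1 = 4194303
T(23) = 2 * 4194303 + 1 = 8388607
T(24) = 2 * 8388607 + 1 = 16777215
T(25) = 2 * 16777215 + 1 = 33554431
T(26) = 2 * 33554431 + 1 = 67108863
T(27) = 2 * 67108863 + 1 = 134217727

134217727


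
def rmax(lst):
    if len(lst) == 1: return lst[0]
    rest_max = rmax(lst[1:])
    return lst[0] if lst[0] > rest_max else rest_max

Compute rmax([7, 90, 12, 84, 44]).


rmax([7, 90, 12, 84, 44]): compare 7 with rmax([90, 12, 84, 44])
rmax([90, 12, 84, 44]): compare 90 with rmax([12, 84, 44])
rmax([12, 84, 44]): compare 12 with rmax([84, 44])
rmax([84, 44]): compare 84 with rmax([44])
rmax([44]) = 44  (base case)
Compare 84 with 44 -> 84
Compare 12 with 84 -> 84
Compare 90 with 84 -> 90
Compare 7 with 90 -> 90

90


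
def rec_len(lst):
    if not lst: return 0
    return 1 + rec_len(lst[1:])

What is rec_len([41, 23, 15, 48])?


rec_len([41, 23, 15, 48]) = 1 + rec_len([23, 15, 48])
rec_len([23, 15, 48]) = 1 + rec_len([15, 48])
rec_len([15, 48]) = 1 + rec_len([48])
rec_len([48]) = 1 + rec_len([])
rec_len([]) = 0  (base case)
Unwinding: 1 + 1 + 1 + 1 + 0 = 4

4


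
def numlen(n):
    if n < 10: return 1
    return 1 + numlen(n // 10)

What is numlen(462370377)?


numlen(462370377) = 1 + numlen(46237037)
numlen(46237037) = 1 + numlen(4623703)
numlen(4623703) = 1 + numlen(462370)
numlen(462370) = 1 + numlen(46237)
numlen(46237) = 1 + numlen(4623)
numlen(4623) = 1 + numlen(462)
numlen(462) = 1 + numlen(46)
numlen(46) = 1 + numlen(4)
numlen(4) = 1  (base case: 4 < 10)
Unwinding: 1 + 1 + 1 + 1 + 1 + 1 + 1 + 1 + 1 = 9

9


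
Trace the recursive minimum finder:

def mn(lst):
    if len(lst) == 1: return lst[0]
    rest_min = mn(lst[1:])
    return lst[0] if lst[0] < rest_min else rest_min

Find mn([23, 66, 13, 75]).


mn([23, 66, 13, 75]): compare 23 with mn([66, 13, 75])
mn([66, 13, 75]): compare 66 with mn([13, 75])
mn([13, 75]): compare 13 with mn([75])
mn([75]) = 75  (base case)
Compare 13 with 75 -> 13
Compare 66 with 13 -> 13
Compare 23 with 13 -> 13

13


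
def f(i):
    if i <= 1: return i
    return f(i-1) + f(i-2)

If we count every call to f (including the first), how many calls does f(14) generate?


Let C(n) = total calls for f(n)
C(0) = 1, C(1) = 1
C(2) = 1 + C(1) + C(0) = 1 + 1 + 1 = 3
C(3) = 1 + C(2) + C(1) = 1 + 3 + 1 = 5
C(4) = 1 + C(3) + C(2) = 1 + 5 + 3 = 9
C(5) = 1 + C(4) + C(3) = 1 + 9 + 5 = 15
C(6) = 1 + C(5) + C(4) = 1 + 15 + 9 = 25
C(7) = 1 + C(6) + C(5) = 1 + 25 + 15 = 41
C(8) = 1 + C(7) + C(6) = 1 + 41 + 25 = 67
C(9) = 1 + C(8) + C(7) = 1 + 67 + 41 = 109
C(10) = 1 + C(9) + C(8) = 1 + 109 + 67 = 177
C(11) = 1 + C(10) + C(9) = 1 + 177 + 109 = 287
C(12) = 1 + C(11) + C(10) = 1 + 287 + 177 = 465
C(13) = 1 + C(12) + C(11) = 1 + 465 + 287 = 753
C(14) = 1 + C(13) + C(12) = 1 + 753 + 465 = 1219

1219


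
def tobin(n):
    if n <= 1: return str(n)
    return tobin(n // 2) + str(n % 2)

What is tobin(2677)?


tobin(2677) = tobin(1338) + '1'
tobin(1338) = tobin(669) + '0'
tobin(669) = tobin(334) + '1'
tobin(334) = tobin(167) + '0'
tobin(167) = tobin(83) + '1'
tobin(83) = tobin(41) + '1'
tobin(41) = tobin(20) + '1'
tobin(20) = tobin(10) + '0'
tobin(10) = tobin(5) + '0'
tobin(5) = tobin(2) + '1'
tobin(2) = tobin(1) + '0'
tobin(1) = '1'  (base case)
Concatenating: '1' + '0' + '1' + '0' + '0' + '1' + '1' + '1' + '0' + '1' + '0' + '1' = '101001110101'

101001110101


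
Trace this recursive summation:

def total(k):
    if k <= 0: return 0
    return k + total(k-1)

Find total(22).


total(22)
= 22 + 21 + 20 + 19 + 18 + 17 + 16 + 15 + 14 + 13 + 12 + 11 + 10 + 9 + 8 + 7 + 6 + 5 + 4 + 3 + 2 + 1 + total(0)
= 22 + 21 + 20 + 19 + 18 + 17 + 16 + 15 + 14 + 13 + 12 + 11 + 10 + 9 + 8 + 7 + 6 + 5 + 4 + 3 + 2 + 1 + 0
= 253

253


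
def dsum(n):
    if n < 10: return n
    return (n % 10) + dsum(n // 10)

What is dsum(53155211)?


dsum(53155211) = 1 + dsum(5315521)
dsum(5315521) = 1 + dsum(531552)
dsum(531552) = 2 + dsum(53155)
dsum(53155) = 5 + dsum(5315)
dsum(5315) = 5 + dsum(531)
dsum(531) = 1 + dsum(53)
dsum(53) = 3 + dsum(5)
dsum(5) = 5  (base case)
Total: 1 + 1 + 2 + 5 + 5 + 1 + 3 + 5 = 23

23


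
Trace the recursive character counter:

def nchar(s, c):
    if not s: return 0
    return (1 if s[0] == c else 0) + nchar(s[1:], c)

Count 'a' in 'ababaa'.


s[0]='a' == 'a' -> 1
s[0]='b' != 'a' -> 0
s[0]='a' == 'a' -> 1
s[0]='b' != 'a' -> 0
s[0]='a' == 'a' -> 1
s[0]='a' == 'a' -> 1
Sum: 1 + 0 + 1 + 0 + 1 + 1 = 4

4


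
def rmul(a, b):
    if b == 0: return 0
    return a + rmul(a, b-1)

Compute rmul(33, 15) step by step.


rmul(33, 15) = 33 + rmul(33, 14)
rmul(33, 14) = 33 + rmul(33, 13)
rmul(33, 13) = 33 + rmul(33, 12)
rmul(33, 12) = 33 + rmul(33, 11)
rmul(33, 11) = 33 + rmul(33, 10)
rmul(33, 10) = 33 + rmul(33, 9)
rmul(33, 9) = 33 + rmul(33, 8)
rmul(33, 8) = 33 + rmul(33, 7)
rmul(33, 7) = 33 + rmul(33, 6)
rmul(33, 6) = 33 + rmul(33, 5)
rmul(33, 5) = 33 + rmul(33, 4)
rmul(33, 4) = 33 + rmul(33, 3)
rmul(33, 3) = 33 + rmul(33, 2)
rmul(33, 2) = 33 + rmul(33, 1)
rmul(33, 1) = 33 + rmul(33, 0)
rmul(33, 0) = 0  (base case)
Total: 33 + 33 + 33 + 33 + 33 + 33 + 33 + 33 + 33 + 33 + 33 + 33 + 33 + 33 + 33 + 0 = 495

495


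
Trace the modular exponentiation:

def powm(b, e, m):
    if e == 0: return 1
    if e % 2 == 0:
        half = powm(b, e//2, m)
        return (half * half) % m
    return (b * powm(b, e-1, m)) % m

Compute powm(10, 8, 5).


powm(10, 8, 5): e is even, compute powm(10, 4, 5)
  powm(10, 4, 5): e is even, compute powm(10, 2, 5)
    powm(10, 2, 5): e is even, compute powm(10, 1, 5)
      powm(10, 1, 5): e is odd, compute powm(10, 0, 5)
        powm(10, 0, 5) = 1
      (10 * 1) % 5 = 0
    half=0, (0*0) % 5 = 0
  half=0, (0*0) % 5 = 0
half=0, (0*0) % 5 = 0

0


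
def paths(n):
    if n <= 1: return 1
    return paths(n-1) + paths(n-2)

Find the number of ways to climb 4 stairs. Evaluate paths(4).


Building up from base cases:
paths(0) = 1
paths(1) = 1
paths(2) = paths(1) + paths(0) = 1 + 1 = 2
paths(3) = paths(2) + paths(1) = 2 + 1 = 3
paths(4) = paths(3) + paths(2) = 3 + 2 = 5

5


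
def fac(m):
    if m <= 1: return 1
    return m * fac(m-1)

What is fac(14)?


fac(14)
= 14 * fac(13)
= 14 * 13 * fac(12)
= 14 * 13 * 12 * fac(11)
= 14 * 13 * 12 * 11 * fac(10)
= 14 * 13 * 12 * 11 * 10 * fac(9)
= 14 * 13 * 12 * 11 * 10 * 9 * fac(8)
= 14 * 13 * 12 * 11 * 10 * 9 * 8 * fac(7)
= 14 * 13 * 12 * 11 * 10 * 9 * 8 * 7 * fac(6)
= 14 * 13 * 12 * 11 * 10 * 9 * 8 * 7 * 6 * fac(5)
= 14 * 13 * 12 * 11 * 10 * 9 * 8 * 7 * 6 * 5 * fac(4)
= 14 * 13 * 12 * 11 * 10 * 9 * 8 * 7 * 6 * 5 * 4 * fac(3)
= 14 * 13 * 12 * 11 * 10 * 9 * 8 * 7 * 6 * 5 * 4 * 3 * fac(2)
= 14 * 13 * 12 * 11 * 10 * 9 * 8 * 7 * 6 * 5 * 4 * 3 * 2 * fac(1)
= 14 * 13 * 12 * 11 * 10 * 9 * 8 * 7 * 6 * 5 * 4 * 3 * 2 * 1
= 87178291200

87178291200


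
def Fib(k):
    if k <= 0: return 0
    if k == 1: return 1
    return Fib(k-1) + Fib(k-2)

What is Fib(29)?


Computing Fib(29) bottom-up:
Fib(0) = 0
Fib(1) = 1
Fib(2) = Fib(1) + Fib(0) = 1 + 0 = 1
Fib(3) = Fib(2) + Fib(1) = 1 + 1 = 2
Fib(4) = Fib(3) + Fib(2) = 2 + 1 = 3
Fib(5) = Fib(4) + Fib(3) = 3 + 2 = 5
Fib(6) = Fib(5) + Fib(4) = 5 + 3 = 8
Fib(7) = Fib(6) + Fib(5) = 8 + 5 = 13
Fib(8) = Fib(7) + Fib(6) = 13 + 8 = 21
Fib(9) = Fib(8) + Fib(7) = 21 + 13 = 34
Fib(10) = Fib(9) + Fib(8) = 34 + 21 = 55
Fib(11) = Fib(10) + Fib(9) = 55 + 34 = 89
Fib(12) = Fib(11) + Fib(10) = 89 + 55 = 144
Fib(13) = Fib(12) + Fib(11) = 144 + 89 = 233
Fib(14) = Fib(13) + Fib(12) = 233 + 144 = 377
Fib(15) = Fib(14) + Fib(13) = 377 + 233 = 610
Fib(16) = Fib(15) + Fib(14) = 610 + 377 = 987
Fib(17) = Fib(16) + Fib(15) = 987 + 610 = 1597
Fib(18) = Fib(17) + Fib(16) = 1597 + 987 = 2584
Fib(19) = Fib(18) + Fib(17) = 2584 + 1597 = 4181
Fib(20) = Fib(19) + Fib(18) = 4181 + 2584 = 6765
Fib(21) = Fib(20) + Fib(19) = 6765 + 4181 = 10946
Fib(22) = Fib(21) + Fib(20) = 10946 + 6765 = 17711
Fib(23) = Fib(22) + Fib(21) = 17711 + 10946 = 28657
Fib(24) = Fib(23) + Fib(22) = 28657 + 17711 = 46368
Fib(25) = Fib(24) + Fib(23) = 46368 + 28657 = 75025
Fib(26) = Fib(25) + Fib(24) = 75025 + 46368 = 121393
Fib(27) = Fib(26) + Fib(25) = 121393 + 75025 = 196418
Fib(28) = Fib(27) + Fib(26) = 196418 + 121393 = 317811
Fib(29) = Fib(28) + Fib(27) = 317811 + 196418 = 514229

514229


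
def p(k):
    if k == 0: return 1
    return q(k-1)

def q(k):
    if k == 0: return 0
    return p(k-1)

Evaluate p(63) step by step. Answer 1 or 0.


p(63) = q(62)
q(62) = p(61)
p(61) = q(60)
q(60) = p(59)
p(59) = q(58)
q(58) = p(57)
p(57) = q(56)
q(56) = p(55)
p(55) = q(54)
q(54) = p(53)
p(53) = q(52)
q(52) = p(51)
p(51) = q(50)
q(50) = p(49)
p(49) = q(48)
q(48) = p(47)
p(47) = q(46)
q(46) = p(45)
p(45) = q(44)
q(44) = p(43)
p(43) = q(42)
q(42) = p(41)
p(41) = q(40)
q(40) = p(39)
p(39) = q(38)
q(38) = p(37)
p(37) = q(36)
q(36) = p(35)
p(35) = q(34)
q(34) = p(33)
p(33) = q(32)
q(32) = p(31)
p(31) = q(30)
q(30) = p(29)
p(29) = q(28)
q(28) = p(27)
p(27) = q(26)
q(26) = p(25)
p(25) = q(24)
q(24) = p(23)
p(23) = q(22)
q(22) = p(21)
p(21) = q(20)
q(20) = p(19)
p(19) = q(18)
q(18) = p(17)
p(17) = q(16)
q(16) = p(15)
p(15) = q(14)
q(14) = p(13)
p(13) = q(12)
q(12) = p(11)
p(11) = q(10)
q(10) = p(9)
p(9) = q(8)
q(8) = p(7)
p(7) = q(6)
q(6) = p(5)
p(5) = q(4)
q(4) = p(3)
p(3) = q(2)
q(2) = p(1)
p(1) = q(0)
q(0) = 0  (base case)
Result: 0

0


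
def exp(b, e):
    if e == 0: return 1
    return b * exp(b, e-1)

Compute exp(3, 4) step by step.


exp(3, 4)
= 3 * exp(3, 3)
= 3 * 3 * exp(3, 2)
= 3 * 3 * 3 * exp(3, 1)
= 3 * 3 * 3 * 3 * exp(3, 0)
= 3 * 3 * 3 * 3 * 1
= 81

81


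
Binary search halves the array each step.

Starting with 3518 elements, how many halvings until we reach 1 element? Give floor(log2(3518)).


3518 / 2 = 1759
1759 / 2 = 879
879 / 2 = 439
439 / 2 = 219
219 / 2 = 109
109 / 2 = 54
54 / 2 = 27
27 / 2 = 13
13 / 2 = 6
6 / 2 = 3
3 / 2 = 1
Reached 1 after 11 halvings

11


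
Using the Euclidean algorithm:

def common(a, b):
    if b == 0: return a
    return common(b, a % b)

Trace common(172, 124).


common(172, 124) = common(124, 48)
common(124, 48) = common(48, 28)
common(48, 28) = common(28, 20)
common(28, 20) = common(20, 8)
common(20, 8) = common(8, 4)
common(8, 4) = common(4, 0)
common(4, 0) = 4  (base case)

4


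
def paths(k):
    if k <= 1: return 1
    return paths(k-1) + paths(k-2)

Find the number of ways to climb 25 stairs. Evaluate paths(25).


Building up from base cases:
paths(0) = 1
paths(1) = 1
paths(2) = paths(1) + paths(0) = 1 + 1 = 2
paths(3) = paths(2) + paths(1) = 2 + 1 = 3
paths(4) = paths(3) + paths(2) = 3 + 2 = 5
paths(5) = paths(4) + paths(3) = 5 + 3 = 8
paths(6) = paths(5) + paths(4) = 8 + 5 = 13
paths(7) = paths(6) + paths(5) = 13 + 8 = 21
paths(8) = paths(7) + paths(6) = 21 + 13 = 34
paths(9) = paths(8) + paths(7) = 34 + 21 = 55
paths(10) = paths(9) + paths(8) = 55 + 34 = 89
paths(11) = paths(10) + paths(9) = 89 + 55 = 144
paths(12) = paths(11) + paths(10) = 144 + 89 = 233
paths(13) = paths(12) + paths(11) = 233 + 144 = 377
paths(14) = paths(13) + paths(12) = 377 + 233 = 610
paths(15) = paths(14) + paths(13) = 610 + 377 = 987
paths(16) = paths(15) + paths(14) = 987 + 610 = 1597
paths(17) = paths(16) + paths(15) = 1597 + 987 = 2584
paths(18) = paths(17) + paths(16) = 2584 + 1597 = 4181
paths(19) = paths(18) + paths(17) = 4181 + 2584 = 6765
paths(20) = paths(19) + paths(18) = 6765 + 4181 = 10946
paths(21) = paths(20) + paths(19) = 10946 + 6765 = 17711
paths(22) = paths(21) + paths(20) = 17711 + 10946 = 28657
paths(23) = paths(22) + paths(21) = 28657 + 17711 = 46368
paths(24) = paths(23) + paths(22) = 46368 + 28657 = 75025
paths(25) = paths(24) + paths(23) = 75025 + 46368 = 121393

121393


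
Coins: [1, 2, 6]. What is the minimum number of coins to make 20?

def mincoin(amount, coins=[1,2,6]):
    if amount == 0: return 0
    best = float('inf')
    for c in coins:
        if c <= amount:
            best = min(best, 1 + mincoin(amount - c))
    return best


Building up with DP:
mincoin(0) = 0
mincoin(1) = min(1+mincoin(0)=1+0=1) = 1
mincoin(2) = min(1+mincoin(1)=1+1=2, 1+mincoin(0)=1+0=1) = 1
mincoin(3) = min(1+mincoin(2)=1+1=2, 1+mincoin(1)=1+1=2) = 2
mincoin(4) = min(1+mincoin(3)=1+2=3, 1+mincoin(2)=1+1=2) = 2
mincoin(5) = min(1+mincoin(4)=1+2=3, 1+mincoin(3)=1+2=3) = 3
mincoin(6) = min(1+mincoin(5)=1+3=4, 1+mincoin(4)=1+2=3, 1+mincoin(0)=1+0=1) = 1
mincoin(7) = min(1+mincoin(6)=1+1=2, 1+mincoin(5)=1+3=4, 1+mincoin(1)=1+1=2) = 2
mincoin(8) = min(1+mincoin(7)=1+2=3, 1+mincoin(6)=1+1=2, 1+mincoin(2)=1+1=2) = 2
mincoin(9) = min(1+mincoin(8)=1+2=3, 1+mincoin(7)=1+2=3, 1+mincoin(3)=1+2=3) = 3
mincoin(10) = min(1+mincoin(9)=1+3=4, 1+mincoin(8)=1+2=3, 1+mincoin(4)=1+2=3) = 3
mincoin(11) = min(1+mincoin(10)=1+3=4, 1+mincoin(9)=1+3=4, 1+mincoin(5)=1+3=4) = 4
mincoin(12) = min(1+mincoin(11)=1+4=5, 1+mincoin(10)=1+3=4, 1+mincoin(6)=1+1=2) = 2
mincoin(13) = min(1+mincoin(12)=1+2=3, 1+mincoin(11)=1+4=5, 1+mincoin(7)=1+2=3) = 3
mincoin(14) = min(1+mincoin(13)=1+3=4, 1+mincoin(12)=1+2=3, 1+mincoin(8)=1+2=3) = 3
mincoin(15) = min(1+mincoin(14)=1+3=4, 1+mincoin(13)=1+3=4, 1+mincoin(9)=1+3=4) = 4
mincoin(16) = min(1+mincoin(15)=1+4=5, 1+mincoin(14)=1+3=4, 1+mincoin(10)=1+3=4) = 4
mincoin(17) = min(1+mincoin(16)=1+4=5, 1+mincoin(15)=1+4=5, 1+mincoin(11)=1+4=5) = 5
mincoin(18) = min(1+mincoin(17)=1+5=6, 1+mincoin(16)=1+4=5, 1+mincoin(12)=1+2=3) = 3
mincoin(19) = min(1+mincoin(18)=1+3=4, 1+mincoin(17)=1+5=6, 1+mincoin(13)=1+3=4) = 4
mincoin(20) = min(1+mincoin(19)=1+4=5, 1+mincoin(18)=1+3=4, 1+mincoin(14)=1+3=4) = 4

4


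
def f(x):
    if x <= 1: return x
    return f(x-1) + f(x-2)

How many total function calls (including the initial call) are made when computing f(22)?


Let C(n) = total calls for f(n)
C(0) = 1, C(1) = 1
C(2) = 1 + C(1) + C(0) = 1 + 1 + 1 = 3
C(3) = 1 + C(2) + C(1) = 1 + 3 + 1 = 5
C(4) = 1 + C(3) + C(2) = 1 + 5 + 3 = 9
C(5) = 1 + C(4) + C(3) = 1 + 9 + 5 = 15
C(6) = 1 + C(5) + C(4) = 1 + 15 + 9 = 25
C(7) = 1 + C(6) + C(5) = 1 + 25 + 15 = 41
C(8) = 1 + C(7) + C(6) = 1 + 41 + 25 = 67
C(9) = 1 + C(8) + C(7) = 1 + 67 + 41 = 109
C(10) = 1 + C(9) + C(8) = 1 + 109 + 67 = 177
C(11) = 1 + C(10) + C(9) = 1 + 177 + 109 = 287
C(12) = 1 + C(11) + C(10) = 1 + 287 + 177 = 465
C(13) = 1 + C(12) + C(11) = 1 + 465 + 287 = 753
C(14) = 1 + C(13) + C(12) = 1 + 753 + 465 = 1219
C(15) = 1 + C(14) + C(13) = 1 + 1219 + 753 = 1973
C(16) = 1 + C(15) + C(14) = 1 + 1973 + 1219 = 3193
C(17) = 1 + C(16) + C(15) = 1 + 3193 + 1973 = 5167
C(18) = 1 + C(17) + C(16) = 1 + 5167 + 3193 = 8361
C(19) = 1 + C(18) + C(17) = 1 + 8361 + 5167 = 13529
C(20) = 1 + C(19) + C(18) = 1 + 13529 + 8361 = 21891
C(21) = 1 + C(20) + C(19) = 1 + 21891 + 13529 = 35421
C(22) = 1 + C(21) + C(20) = 1 + 35421 + 21891 = 57313

57313


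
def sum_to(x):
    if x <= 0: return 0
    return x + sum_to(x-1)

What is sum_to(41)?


sum_to(41)
= 41 + 40 + 39 + 38 + 37 + 36 + 35 + 34 + 33 + 32 + 31 + 30 + 29 + 28 + 27 + 26 + 25 + 24 + 23 + 22 + 21 + 20 + 19 + 18 + 17 + 16 + 15 + 14 + 13 + 12 + 11 + 10 + 9 + 8 + 7 + 6 + 5 + 4 + 3 + 2 + 1 + sum_to(0)
= 41 + 40 + 39 + 38 + 37 + 36 + 35 + 34 + 33 + 32 + 31 + 30 + 29 + 28 + 27 + 26 + 25 + 24 + 23 + 22 + 21 + 20 + 19 + 18 + 17 + 16 + 15 + 14 + 13 + 12 + 11 + 10 + 9 + 8 + 7 + 6 + 5 + 4 + 3 + 2 + 1 + 0
= 861

861


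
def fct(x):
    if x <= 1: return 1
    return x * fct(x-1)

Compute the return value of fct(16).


fct(16)
= 16 * fct(15)
= 16 * 15 * fct(14)
= 16 * 15 * 14 * fct(13)
= 16 * 15 * 14 * 13 * fct(12)
= 16 * 15 * 14 * 13 * 12 * fct(11)
= 16 * 15 * 14 * 13 * 12 * 11 * fct(10)
= 16 * 15 * 14 * 13 * 12 * 11 * 10 * fct(9)
= 16 * 15 * 14 * 13 * 12 * 11 * 10 * 9 * fct(8)
= 16 * 15 * 14 * 13 * 12 * 11 * 10 * 9 * 8 * fct(7)
= 16 * 15 * 14 * 13 * 12 * 11 * 10 * 9 * 8 * 7 * fct(6)
= 16 * 15 * 14 * 13 * 12 * 11 * 10 * 9 * 8 * 7 * 6 * fct(5)
= 16 * 15 * 14 * 13 * 12 * 11 * 10 * 9 * 8 * 7 * 6 * 5 * fct(4)
= 16 * 15 * 14 * 13 * 12 * 11 * 10 * 9 * 8 * 7 * 6 * 5 * 4 * fct(3)
= 16 * 15 * 14 * 13 * 12 * 11 * 10 * 9 * 8 * 7 * 6 * 5 * 4 * 3 * fct(2)
= 16 * 15 * 14 * 13 * 12 * 11 * 10 * 9 * 8 * 7 * 6 * 5 * 4 * 3 * 2 * fct(1)
= 16 * 15 * 14 * 13 * 12 * 11 * 10 * 9 * 8 * 7 * 6 * 5 * 4 * 3 * 2 * 1
= 20922789888000

20922789888000


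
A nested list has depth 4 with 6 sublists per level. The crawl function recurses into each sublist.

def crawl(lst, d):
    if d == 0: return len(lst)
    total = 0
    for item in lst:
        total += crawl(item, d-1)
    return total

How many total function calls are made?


At depth 0 (root): 1 call
At depth 1: each of 1 parents calls crawl on 6 children = 6 calls
At depth 2: each of 6 parents calls crawl on 6 children = 36 calls
At depth 3: each of 36 parents calls crawl on 6 children = 216 calls
At depth 4: each of 216 parents calls crawl on 6 children = 1296 calls
Total: 1 + 6 + 36 + 216 + 1296 = 1555

1555


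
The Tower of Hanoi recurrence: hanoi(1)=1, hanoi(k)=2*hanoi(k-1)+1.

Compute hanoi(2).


hanoi(2) = 2 * hanoi(1) + 1
hanoi(1) = 1  (base case)
hanoi(2) = 2 * 1 + 1 = 3

3


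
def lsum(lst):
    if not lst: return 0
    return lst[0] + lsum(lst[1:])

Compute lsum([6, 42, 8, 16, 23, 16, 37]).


lsum([6, 42, 8, 16, 23, 16, 37]) = 6 + lsum([42, 8, 16, 23, 16, 37])
lsum([42, 8, 16, 23, 16, 37]) = 42 + lsum([8, 16, 23, 16, 37])
lsum([8, 16, 23, 16, 37]) = 8 + lsum([16, 23, 16, 37])
lsum([16, 23, 16, 37]) = 16 + lsum([23, 16, 37])
lsum([23, 16, 37]) = 23 + lsum([16, 37])
lsum([16, 37]) = 16 + lsum([37])
lsum([37]) = 37 + lsum([])
lsum([]) = 0  (base case)
Total: 6 + 42 + 8 + 16 + 23 + 16 + 37 + 0 = 148

148


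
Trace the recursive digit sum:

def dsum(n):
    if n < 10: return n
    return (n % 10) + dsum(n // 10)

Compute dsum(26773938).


dsum(26773938) = 8 + dsum(2677393)
dsum(2677393) = 3 + dsum(267739)
dsum(267739) = 9 + dsum(26773)
dsum(26773) = 3 + dsum(2677)
dsum(2677) = 7 + dsum(267)
dsum(267) = 7 + dsum(26)
dsum(26) = 6 + dsum(2)
dsum(2) = 2  (base case)
Total: 8 + 3 + 9 + 3 + 7 + 7 + 6 + 2 = 45

45


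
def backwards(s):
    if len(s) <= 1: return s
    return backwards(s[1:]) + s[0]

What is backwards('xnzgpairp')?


backwards('xnzgpairp') = backwards('nzgpairp') + 'x'
backwards('nzgpairp') = backwards('zgpairp') + 'n'
backwards('zgpairp') = backwards('gpairp') + 'z'
backwards('gpairp') = backwards('pairp') + 'g'
backwards('pairp') = backwards('airp') + 'p'
backwards('airp') = backwards('irp') + 'a'
backwards('irp') = backwards('rp') + 'i'
backwards('rp') = backwards('p') + 'r'
backwards('p') = 'p'  (base case)
Concatenating: 'p' + 'r' + 'i' + 'a' + 'p' + 'g' + 'z' + 'n' + 'x' = 'priapgznx'

priapgznx


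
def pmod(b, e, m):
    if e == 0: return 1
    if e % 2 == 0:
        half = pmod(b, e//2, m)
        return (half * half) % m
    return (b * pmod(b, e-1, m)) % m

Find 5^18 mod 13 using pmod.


pmod(5, 18, 13): e is even, compute pmod(5, 9, 13)
  pmod(5, 9, 13): e is odd, compute pmod(5, 8, 13)
    pmod(5, 8, 13): e is even, compute pmod(5, 4, 13)
      pmod(5, 4, 13): e is even, compute pmod(5, 2, 13)
        pmod(5, 2, 13): e is even, compute pmod(5, 1, 13)
          pmod(5, 1, 13): e is odd, compute pmod(5, 0, 13)
          pmod(5, 0, 13) = 1
          (5 * 1) % 13 = 5
        half=5, (5*5) % 13 = 12
      half=12, (12*12) % 13 = 1
    half=1, (1*1) % 13 = 1
  (5 * 1) % 13 = 5
half=5, (5*5) % 13 = 12

12


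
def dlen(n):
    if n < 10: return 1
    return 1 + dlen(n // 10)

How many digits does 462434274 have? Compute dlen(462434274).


dlen(462434274) = 1 + dlen(46243427)
dlen(46243427) = 1 + dlen(4624342)
dlen(4624342) = 1 + dlen(462434)
dlen(462434) = 1 + dlen(46243)
dlen(46243) = 1 + dlen(4624)
dlen(4624) = 1 + dlen(462)
dlen(462) = 1 + dlen(46)
dlen(46) = 1 + dlen(4)
dlen(4) = 1  (base case: 4 < 10)
Unwinding: 1 + 1 + 1 + 1 + 1 + 1 + 1 + 1 + 1 = 9

9


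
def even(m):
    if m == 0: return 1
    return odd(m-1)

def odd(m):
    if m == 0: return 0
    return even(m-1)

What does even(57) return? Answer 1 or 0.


even(57) = odd(56)
odd(56) = even(55)
even(55) = odd(54)
odd(54) = even(53)
even(53) = odd(52)
odd(52) = even(51)
even(51) = odd(50)
odd(50) = even(49)
even(49) = odd(48)
odd(48) = even(47)
even(47) = odd(46)
odd(46) = even(45)
even(45) = odd(44)
odd(44) = even(43)
even(43) = odd(42)
odd(42) = even(41)
even(41) = odd(40)
odd(40) = even(39)
even(39) = odd(38)
odd(38) = even(37)
even(37) = odd(36)
odd(36) = even(35)
even(35) = odd(34)
odd(34) = even(33)
even(33) = odd(32)
odd(32) = even(31)
even(31) = odd(30)
odd(30) = even(29)
even(29) = odd(28)
odd(28) = even(27)
even(27) = odd(26)
odd(26) = even(25)
even(25) = odd(24)
odd(24) = even(23)
even(23) = odd(22)
odd(22) = even(21)
even(21) = odd(20)
odd(20) = even(19)
even(19) = odd(18)
odd(18) = even(17)
even(17) = odd(16)
odd(16) = even(15)
even(15) = odd(14)
odd(14) = even(13)
even(13) = odd(12)
odd(12) = even(11)
even(11) = odd(10)
odd(10) = even(9)
even(9) = odd(8)
odd(8) = even(7)
even(7) = odd(6)
odd(6) = even(5)
even(5) = odd(4)
odd(4) = even(3)
even(3) = odd(2)
odd(2) = even(1)
even(1) = odd(0)
odd(0) = 0  (base case)
Result: 0

0


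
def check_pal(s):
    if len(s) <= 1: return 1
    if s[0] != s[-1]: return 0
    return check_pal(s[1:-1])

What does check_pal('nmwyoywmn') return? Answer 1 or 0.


check_pal('nmwyoywmn'): s[0]='n' == s[-1]='n' -> check check_pal('mwyoywm')
check_pal('mwyoywm'): s[0]='m' == s[-1]='m' -> check check_pal('wyoyw')
check_pal('wyoyw'): s[0]='w' == s[-1]='w' -> check check_pal('yoy')
check_pal('yoy'): s[0]='y' == s[-1]='y' -> check check_pal('o')
check_pal('o'): len <= 1 -> return 1  (base case)
Result: 1 (palindrome)

1


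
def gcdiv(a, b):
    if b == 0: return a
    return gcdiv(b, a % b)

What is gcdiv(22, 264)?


gcdiv(22, 264) = gcdiv(264, 22)
gcdiv(264, 22) = gcdiv(22, 0)
gcdiv(22, 0) = 22  (base case)

22


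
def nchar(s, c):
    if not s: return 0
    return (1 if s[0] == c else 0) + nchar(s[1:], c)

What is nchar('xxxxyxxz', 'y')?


s[0]='x' != 'y' -> 0
s[0]='x' != 'y' -> 0
s[0]='x' != 'y' -> 0
s[0]='x' != 'y' -> 0
s[0]='y' == 'y' -> 1
s[0]='x' != 'y' -> 0
s[0]='x' != 'y' -> 0
s[0]='z' != 'y' -> 0
Sum: 0 + 0 + 0 + 0 + 1 + 0 + 0 + 0 = 1

1


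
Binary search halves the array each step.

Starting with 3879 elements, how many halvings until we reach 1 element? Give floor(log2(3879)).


3879 / 2 = 1939
1939 / 2 = 969
969 / 2 = 484
484 / 2 = 242
242 / 2 = 121
121 / 2 = 60
60 / 2 = 30
30 / 2 = 15
15 / 2 = 7
7 / 2 = 3
3 / 2 = 1
Reached 1 after 11 halvings

11


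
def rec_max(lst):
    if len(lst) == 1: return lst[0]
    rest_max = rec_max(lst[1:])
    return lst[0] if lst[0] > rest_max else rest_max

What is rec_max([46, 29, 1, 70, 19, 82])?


rec_max([46, 29, 1, 70, 19, 82]): compare 46 with rec_max([29, 1, 70, 19, 82])
rec_max([29, 1, 70, 19, 82]): compare 29 with rec_max([1, 70, 19, 82])
rec_max([1, 70, 19, 82]): compare 1 with rec_max([70, 19, 82])
rec_max([70, 19, 82]): compare 70 with rec_max([19, 82])
rec_max([19, 82]): compare 19 with rec_max([82])
rec_max([82]) = 82  (base case)
Compare 19 with 82 -> 82
Compare 70 with 82 -> 82
Compare 1 with 82 -> 82
Compare 29 with 82 -> 82
Compare 46 with 82 -> 82

82


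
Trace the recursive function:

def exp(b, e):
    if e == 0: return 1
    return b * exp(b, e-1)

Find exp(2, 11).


exp(2, 11)
= 2 * exp(2, 10)
= 2 * 2 * exp(2, 9)
= 2 * 2 * 2 * exp(2, 8)
= 2 * 2 * 2 * 2 * exp(2, 7)
= 2 * 2 * 2 * 2 * 2 * exp(2, 6)
= 2 * 2 * 2 * 2 * 2 * 2 * exp(2, 5)
= 2 * 2 * 2 * 2 * 2 * 2 * 2 * exp(2, 4)
= 2 * 2 * 2 * 2 * 2 * 2 * 2 * 2 * exp(2, 3)
= 2 * 2 * 2 * 2 * 2 * 2 * 2 * 2 * 2 * exp(2, 2)
= 2 * 2 * 2 * 2 * 2 * 2 * 2 * 2 * 2 * 2 * exp(2, 1)
= 2 * 2 * 2 * 2 * 2 * 2 * 2 * 2 * 2 * 2 * 2 * exp(2, 0)
= 2 * 2 * 2 * 2 * 2 * 2 * 2 * 2 * 2 * 2 * 2 * 1
= 2048

2048


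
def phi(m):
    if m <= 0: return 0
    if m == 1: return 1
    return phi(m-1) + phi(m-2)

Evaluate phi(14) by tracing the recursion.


Computing phi(14) bottom-up:
phi(0) = 0
phi(1) = 1
phi(2) = phi(1) + phi(0) = 1 + 0 = 1
phi(3) = phi(2) + phi(1) = 1 + 1 = 2
phi(4) = phi(3) + phi(2) = 2 + 1 = 3
phi(5) = phi(4) + phi(3) = 3 + 2 = 5
phi(6) = phi(5) + phi(4) = 5 + 3 = 8
phi(7) = phi(6) + phi(5) = 8 + 5 = 13
phi(8) = phi(7) + phi(6) = 13 + 8 = 21
phi(9) = phi(8) + phi(7) = 21 + 13 = 34
phi(10) = phi(9) + phi(8) = 34 + 21 = 55
phi(11) = phi(10) + phi(9) = 55 + 34 = 89
phi(12) = phi(11) + phi(10) = 89 + 55 = 144
phi(13) = phi(12) + phi(11) = 144 + 89 = 233
phi(14) = phi(13) + phi(12) = 233 + 144 = 377

377


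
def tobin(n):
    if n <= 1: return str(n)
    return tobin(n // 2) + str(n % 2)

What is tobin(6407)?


tobin(6407) = tobin(3203) + '1'
tobin(3203) = tobin(1601) + '1'
tobin(1601) = tobin(800) + '1'
tobin(800) = tobin(400) + '0'
tobin(400) = tobin(200) + '0'
tobin(200) = tobin(100) + '0'
tobin(100) = tobin(50) + '0'
tobin(50) = tobin(25) + '0'
tobin(25) = tobin(12) + '1'
tobin(12) = tobin(6) + '0'
tobin(6) = tobin(3) + '0'
tobin(3) = tobin(1) + '1'
tobin(1) = '1'  (base case)
Concatenating: '1' + '1' + '0' + '0' + '1' + '0' + '0' + '0' + '0' + '0' + '1' + '1' + '1' = '1100100000111'

1100100000111


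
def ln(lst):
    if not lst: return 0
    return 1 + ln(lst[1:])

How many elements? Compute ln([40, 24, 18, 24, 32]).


ln([40, 24, 18, 24, 32]) = 1 + ln([24, 18, 24, 32])
ln([24, 18, 24, 32]) = 1 + ln([18, 24, 32])
ln([18, 24, 32]) = 1 + ln([24, 32])
ln([24, 32]) = 1 + ln([32])
ln([32]) = 1 + ln([])
ln([]) = 0  (base case)
Unwinding: 1 + 1 + 1 + 1 + 1 + 0 = 5

5


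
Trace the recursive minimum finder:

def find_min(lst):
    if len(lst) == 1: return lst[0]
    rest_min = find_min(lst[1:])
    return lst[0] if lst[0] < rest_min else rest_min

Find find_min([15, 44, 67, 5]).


find_min([15, 44, 67, 5]): compare 15 with find_min([44, 67, 5])
find_min([44, 67, 5]): compare 44 with find_min([67, 5])
find_min([67, 5]): compare 67 with find_min([5])
find_min([5]) = 5  (base case)
Compare 67 with 5 -> 5
Compare 44 with 5 -> 5
Compare 15 with 5 -> 5

5


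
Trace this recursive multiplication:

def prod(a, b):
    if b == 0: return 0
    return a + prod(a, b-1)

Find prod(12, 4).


prod(12, 4) = 12 + prod(12, 3)
prod(12, 3) = 12 + prod(12, 2)
prod(12, 2) = 12 + prod(12, 1)
prod(12, 1) = 12 + prod(12, 0)
prod(12, 0) = 0  (base case)
Total: 12 + 12 + 12 + 12 + 0 = 48

48
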